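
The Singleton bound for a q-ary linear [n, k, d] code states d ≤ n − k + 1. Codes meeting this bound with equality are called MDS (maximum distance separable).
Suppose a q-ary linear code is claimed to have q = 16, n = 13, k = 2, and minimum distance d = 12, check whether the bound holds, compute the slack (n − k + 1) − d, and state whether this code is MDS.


Singleton RHS = n − k + 1 = 12, slack = 0, bound satisfied, MDS.

Singleton bound: d ≤ n − k + 1.
Here n = 13, k = 2, so n − k + 1 = 12.
Given d = 12, check d ≤ 12: YES.
Slack = (n − k + 1) − d = 0.
The code is MDS (slack = 0).
Description: the claimed parameters are [13, 2, 12]_16; such a code would be MDS (meets Singleton bound).


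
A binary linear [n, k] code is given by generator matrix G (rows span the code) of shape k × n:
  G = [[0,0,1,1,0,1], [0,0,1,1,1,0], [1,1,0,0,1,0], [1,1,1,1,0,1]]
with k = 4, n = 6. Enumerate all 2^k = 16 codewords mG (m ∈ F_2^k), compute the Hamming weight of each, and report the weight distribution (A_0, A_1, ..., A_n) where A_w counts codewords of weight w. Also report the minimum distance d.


Weight distribution: A_0 = 1, A_1 = 2, A_2 = 3, A_3 = 4, A_4 = 3, A_5 = 2, A_6 = 1. Minimum distance d = 1.

Enumerate all 2^4 = 16 messages m ∈ F_2^4.
For each, compute codeword c = mG in F_2^6, then tally its weight.
  m = 0000 → c = 000000, weight = 0.
  m = 1000 → c = 001101, weight = 3.
  m = 0100 → c = 001110, weight = 3.
  m = 1100 → c = 000011, weight = 2.
  m = 0010 → c = 110010, weight = 3.
  m = 1010 → c = 111111, weight = 6.
  m = 0110 → c = 111100, weight = 4.
  m = 1110 → c = 110001, weight = 3.
  m = 0001 → c = 111101, weight = 5.
  m = 1001 → c = 110000, weight = 2.
  m = 0101 → c = 110011, weight = 4.
  m = 1101 → c = 111110, weight = 5.
  m = 0011 → c = 001111, weight = 4.
  m = 1011 → c = 000010, weight = 1.
  m = 0111 → c = 000001, weight = 1.
  m = 1111 → c = 001100, weight = 2.
Tally weights:
  weight 0: 1 codewords.
  weight 1: 2 codewords.
  weight 2: 3 codewords.
  weight 3: 4 codewords.
  weight 4: 3 codewords.
  weight 5: 2 codewords.
  weight 6: 1 codewords.
Minimum distance d = smallest w > 0 with A_w > 0 = 1.
Sanity: Σ A_w = 16 = 2^4 = 16 ✓.


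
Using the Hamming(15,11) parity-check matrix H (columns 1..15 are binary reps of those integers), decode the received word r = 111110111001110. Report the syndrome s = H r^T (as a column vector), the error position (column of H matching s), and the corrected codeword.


s = (1, 0, 0, 0)^T, error position = 8, corrected codeword c = 111110101001110

Compute s = H r^T mod 2 one row at a time:
  s_1 = 1 + 1 + 0 + 0 + 1 + 1 + 1 + 0 = 5 ≡ 1 (mod 2).
  s_2 = 1 + 1 + 0 + 1 + 1 + 1 + 1 + 0 = 6 ≡ 0 (mod 2).
  s_3 = 1 + 1 + 0 + 1 + 0 + 0 + 1 + 0 = 4 ≡ 0 (mod 2).
  s_4 = 1 + 1 + 1 + 1 + 1 + 0 + 1 + 0 = 6 ≡ 0 (mod 2).
s = (1, 0, 0, 0)^T — this equals column 8 of H (binary 1000), so error is at position 8.
Correct: flip bit 8 of r = 111110111001110 to get c = 111110101001110.


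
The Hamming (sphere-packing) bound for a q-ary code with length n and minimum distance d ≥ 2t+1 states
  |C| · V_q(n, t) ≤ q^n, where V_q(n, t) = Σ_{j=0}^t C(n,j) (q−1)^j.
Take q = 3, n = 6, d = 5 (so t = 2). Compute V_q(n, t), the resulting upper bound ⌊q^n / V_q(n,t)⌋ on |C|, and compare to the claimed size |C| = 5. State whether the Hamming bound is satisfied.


V_q(n, t) = 73, q^n = 729, Hamming bound = 9, |C| = 5 ≤ bound (satisfied).

Step 1: Compute V_q(n, t) = Σ_{j=0}^2 C(n, j) (q−1)^j.
  j = 0: C(6,0)·(2)^0 = 1·1 = 1.
  j = 1: C(6,1)·(2)^1 = 6·2 = 12.
  j = 2: C(6,2)·(2)^2 = 15·4 = 60.
  V_q(n, t) = 1 + 12 + 60 = 73.
Step 2: q^n = 3^6 = 729.
Step 3: Hamming bound ⌊q^n / V_q(n,t)⌋ = ⌊729/73⌋ = 9.
Step 4: Compare |C| = 5 to 9: satisfied.
The claimed |C| lies below the Hamming bound.


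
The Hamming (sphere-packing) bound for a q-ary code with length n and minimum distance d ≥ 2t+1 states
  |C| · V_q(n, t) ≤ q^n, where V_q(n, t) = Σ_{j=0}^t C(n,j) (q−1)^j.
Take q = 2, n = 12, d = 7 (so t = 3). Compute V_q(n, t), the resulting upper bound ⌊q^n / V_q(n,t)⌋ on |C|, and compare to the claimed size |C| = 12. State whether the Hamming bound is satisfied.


V_q(n, t) = 299, q^n = 4096, Hamming bound = 13, |C| = 12 ≤ bound (satisfied).

Step 1: Compute V_q(n, t) = Σ_{j=0}^3 C(n, j) (q−1)^j.
  j = 0: C(12,0)·(1)^0 = 1·1 = 1.
  j = 1: C(12,1)·(1)^1 = 12·1 = 12.
  j = 2: C(12,2)·(1)^2 = 66·1 = 66.
  j = 3: C(12,3)·(1)^3 = 220·1 = 220.
  V_q(n, t) = 1 + 12 + 66 + 220 = 299.
Step 2: q^n = 2^12 = 4096.
Step 3: Hamming bound ⌊q^n / V_q(n,t)⌋ = ⌊4096/299⌋ = 13.
Step 4: Compare |C| = 12 to 13: satisfied.
The claimed |C| lies below the Hamming bound.


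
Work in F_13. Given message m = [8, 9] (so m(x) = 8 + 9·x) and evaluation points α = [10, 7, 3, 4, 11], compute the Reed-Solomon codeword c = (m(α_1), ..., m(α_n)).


c = [7, 6, 9, 5, 3]

Message polynomial: m(x) = 8 + 9·x (mod 13).
For each evaluation point α_i, compute m(α_i) mod 13:
  α_1 = 10: Horner steps 9 → 7, so m(10) = 7.
  α_2 = 7: Horner steps 9 → 6, so m(7) = 6.
  α_3 = 3: Horner steps 9 → 9, so m(3) = 9.
  α_4 = 4: Horner steps 9 → 5, so m(4) = 5.
  α_5 = 11: Horner steps 9 → 3, so m(11) = 3.
Codeword c = [7, 6, 9, 5, 3] ∈ F_13^5.


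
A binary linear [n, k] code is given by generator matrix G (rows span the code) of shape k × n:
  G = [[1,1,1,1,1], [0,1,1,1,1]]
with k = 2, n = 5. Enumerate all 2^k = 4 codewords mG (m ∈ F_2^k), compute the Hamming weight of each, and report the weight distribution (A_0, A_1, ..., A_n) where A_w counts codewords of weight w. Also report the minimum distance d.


Weight distribution: A_0 = 1, A_1 = 1, A_4 = 1, A_5 = 1. Minimum distance d = 1.

Enumerate all 2^2 = 4 messages m ∈ F_2^2.
For each, compute codeword c = mG in F_2^5, then tally its weight.
  m = 00 → c = 00000, weight = 0.
  m = 10 → c = 11111, weight = 5.
  m = 01 → c = 01111, weight = 4.
  m = 11 → c = 10000, weight = 1.
Tally weights:
  weight 0: 1 codewords.
  weight 1: 1 codewords.
  weight 4: 1 codewords.
  weight 5: 1 codewords.
Minimum distance d = smallest w > 0 with A_w > 0 = 1.
Sanity: Σ A_w = 4 = 2^2 = 4 ✓.


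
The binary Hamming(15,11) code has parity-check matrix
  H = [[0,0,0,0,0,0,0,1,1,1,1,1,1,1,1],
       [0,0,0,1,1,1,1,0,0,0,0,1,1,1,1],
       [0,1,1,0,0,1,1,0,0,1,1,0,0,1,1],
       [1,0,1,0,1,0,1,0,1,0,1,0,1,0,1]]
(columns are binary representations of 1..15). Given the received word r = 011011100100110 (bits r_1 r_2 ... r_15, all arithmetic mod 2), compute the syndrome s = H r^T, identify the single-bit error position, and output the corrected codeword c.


s = (1, 1, 0, 0)^T, error position = 12, corrected codeword c = 011011100101110

Compute s = H r^T mod 2 one row at a time:
  s_1 = 0 + 0 + 1 + 0 + 0 + 1 + 1 + 0 = 3 ≡ 1 (mod 2).
  s_2 = 0 + 1 + 1 + 1 + 0 + 1 + 1 + 0 = 5 ≡ 1 (mod 2).
  s_3 = 1 + 1 + 1 + 1 + 1 + 0 + 1 + 0 = 6 ≡ 0 (mod 2).
  s_4 = 0 + 1 + 1 + 1 + 0 + 0 + 1 + 0 = 4 ≡ 0 (mod 2).
s = (1, 1, 0, 0)^T — this equals column 12 of H (binary 1100), so error is at position 12.
Correct: flip bit 12 of r = 011011100100110 to get c = 011011100101110.


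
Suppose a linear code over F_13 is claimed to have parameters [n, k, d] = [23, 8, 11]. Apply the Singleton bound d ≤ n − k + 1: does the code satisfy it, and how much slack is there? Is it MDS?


Singleton RHS = n − k + 1 = 16, slack = 5, bound satisfied, not MDS.

Singleton bound: d ≤ n − k + 1.
Here n = 23, k = 8, so n − k + 1 = 16.
Given d = 11, check d ≤ 16: YES.
Slack = (n − k + 1) − d = 5.
The code is NOT MDS (slack = 5 > 0).
Description: the claimed parameters are [23, 8, 11]_13; such a code would be non-MDS.


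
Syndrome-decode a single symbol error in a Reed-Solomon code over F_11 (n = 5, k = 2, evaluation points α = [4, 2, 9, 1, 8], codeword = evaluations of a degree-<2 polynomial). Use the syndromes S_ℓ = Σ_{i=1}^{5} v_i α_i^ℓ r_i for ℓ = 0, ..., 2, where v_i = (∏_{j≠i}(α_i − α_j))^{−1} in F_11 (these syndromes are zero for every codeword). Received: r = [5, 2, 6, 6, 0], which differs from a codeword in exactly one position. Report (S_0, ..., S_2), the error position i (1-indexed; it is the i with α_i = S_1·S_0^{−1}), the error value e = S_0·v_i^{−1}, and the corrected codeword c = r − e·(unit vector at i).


S = (2, 7, 8), error at position 3, error magnitude e = 10, c = [5, 2, 7, 6, 0].

Step 1: column multipliers v_i = (∏_{j≠i}(α_i − α_j))^{−1} mod 11.
  i = 1 (α = 4): (4−2)(4−9)(4−1)(4−8) = 2·(−5)·3·(−4) = 120 ≡ 10, so v_1 = 10^{−1} = 10 (mod 11).
  i = 2 (α = 2): (2−4)(2−9)(2−1)(2−8) = (−2)·(−7)·1·(−6) = −84 ≡ 4, so v_2 = 4^{−1} = 3 (mod 11).
  i = 3 (α = 9): (9−4)(9−2)(9−1)(9−8) = 5·7·8·1 = 280 ≡ 5, so v_3 = 5^{−1} = 9 (mod 11).
  i = 4 (α = 1): (1−4)(1−2)(1−9)(1−8) = (−3)·(−1)·(−8)·(−7) = 168 ≡ 3, so v_4 = 3^{−1} = 4 (mod 11).
  i = 5 (α = 8): (8−4)(8−2)(8−9)(8−1) = 4·6·(−1)·7 = −168 ≡ 8, so v_5 = 8^{−1} = 7 (mod 11).
  v = [10, 3, 9, 4, 7].
Step 2: syndromes of r = [5, 2, 6, 6, 0] (all sums mod 11).
  S_0 = Σ v_i r_i = 10·5 + 3·2 + 9·6 + 4·6 + 7·0 = 134 ≡ 2.
  S_1 = Σ v_i α_i r_i = 10·4·5 + 3·2·2 + 9·9·6 + 4·1·6 + 7·8·0 = 722 ≡ 7.
  α_i^2 mod 11 = [5, 4, 4, 1, 9].
  S_2 = Σ v_i α_i^2 r_i = 10·5·5 + 3·4·2 + 9·4·6 + 4·1·6 + 7·9·0 = 514 ≡ 8.
  S = (2, 7, 8) ≠ 0, so r is not a codeword (an error is present).
Step 3: locate the error. For a single error e at position i, S_ℓ = v_i·e·α_i^ℓ, so α_err = S_1/S_0.
  S_0^{−1} = 2^{−1} = 6 (mod 11), so α_err = 7·6 = 42 ≡ 9 = α_3. Error position i = 3.
  Consistency check: S_2/S_1 = 8·8 = 64 ≡ 9 = α_err ✓ (single-error assumption holds).
Step 4: error magnitude e = S_0/v_3 = S_0·∏_{j≠3}(α_3 − α_j) = 2·5 = 10 ≡ 10 (mod 11).
Step 5: correct position 3: c_3 = r_3 − e = 6 − 10 ≡ 7 (mod 11). Hence c = [5, 2, 7, 6, 0].
  Check: interpolating c through the α_i gives m(x) = 10 + 7·x (degree < 2) with m(α_i) = c_i for every i, so c is indeed a codeword.


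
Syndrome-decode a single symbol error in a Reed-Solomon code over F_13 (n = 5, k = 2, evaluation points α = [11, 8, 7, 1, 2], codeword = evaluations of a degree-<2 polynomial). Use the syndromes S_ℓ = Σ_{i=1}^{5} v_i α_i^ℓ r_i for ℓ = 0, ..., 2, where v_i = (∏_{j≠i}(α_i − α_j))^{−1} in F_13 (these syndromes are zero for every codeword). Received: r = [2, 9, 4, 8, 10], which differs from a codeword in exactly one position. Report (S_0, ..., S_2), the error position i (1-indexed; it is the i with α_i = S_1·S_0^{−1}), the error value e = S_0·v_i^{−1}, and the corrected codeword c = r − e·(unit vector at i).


S = (12, 6, 3), error at position 3, error magnitude e = 10, c = [2, 9, 7, 8, 10].

Step 1: column multipliers v_i = (∏_{j≠i}(α_i − α_j))^{−1} mod 13.
  i = 1 (α = 11): (11−8)(11−7)(11−1)(11−2) = 3·4·10·9 = 1080 ≡ 1, so v_1 = 1^{−1} = 1 (mod 13).
  i = 2 (α = 8): (8−11)(8−7)(8−1)(8−2) = (−3)·1·7·6 = −126 ≡ 4, so v_2 = 4^{−1} = 10 (mod 13).
  i = 3 (α = 7): (7−11)(7−8)(7−1)(7−2) = (−4)·(−1)·6·5 = 120 ≡ 3, so v_3 = 3^{−1} = 9 (mod 13).
  i = 4 (α = 1): (1−11)(1−8)(1−7)(1−2) = (−10)·(−7)·(−6)·(−1) = 420 ≡ 4, so v_4 = 4^{−1} = 10 (mod 13).
  i = 5 (α = 2): (2−11)(2−8)(2−7)(2−1) = (−9)·(−6)·(−5)·1 = −270 ≡ 3, so v_5 = 3^{−1} = 9 (mod 13).
  v = [1, 10, 9, 10, 9].
Step 2: syndromes of r = [2, 9, 4, 8, 10] (all sums mod 13).
  S_0 = Σ v_i r_i = 1·2 + 10·9 + 9·4 + 10·8 + 9·10 = 298 ≡ 12.
  S_1 = Σ v_i α_i r_i = 1·11·2 + 10·8·9 + 9·7·4 + 10·1·8 + 9·2·10 = 1254 ≡ 6.
  α_i^2 mod 13 = [4, 12, 10, 1, 4].
  S_2 = Σ v_i α_i^2 r_i = 1·4·2 + 10·12·9 + 9·10·4 + 10·1·8 + 9·4·10 = 1888 ≡ 3.
  S = (12, 6, 3) ≠ 0, so r is not a codeword (an error is present).
Step 3: locate the error. For a single error e at position i, S_ℓ = v_i·e·α_i^ℓ, so α_err = S_1/S_0.
  S_0^{−1} = 12^{−1} = 12 (mod 13), so α_err = 6·12 = 72 ≡ 7 = α_3. Error position i = 3.
  Consistency check: S_2/S_1 = 3·11 = 33 ≡ 7 = α_err ✓ (single-error assumption holds).
Step 4: error magnitude e = S_0/v_3 = S_0·∏_{j≠3}(α_3 − α_j) = 12·3 = 36 ≡ 10 (mod 13).
Step 5: correct position 3: c_3 = r_3 − e = 4 − 10 ≡ 7 (mod 13). Hence c = [2, 9, 7, 8, 10].
  Check: interpolating c through the α_i gives m(x) = 6 + 2·x (degree < 2) with m(α_i) = c_i for every i, so c is indeed a codeword.


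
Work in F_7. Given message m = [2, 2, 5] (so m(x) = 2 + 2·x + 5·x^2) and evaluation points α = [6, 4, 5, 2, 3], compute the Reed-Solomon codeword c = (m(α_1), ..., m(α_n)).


c = [5, 6, 4, 5, 4]

Message polynomial: m(x) = 2 + 2·x + 5·x^2 (mod 7).
For each evaluation point α_i, compute m(α_i) mod 7:
  α_1 = 6: Horner steps 5 → 4 → 5, so m(6) = 5.
  α_2 = 4: Horner steps 5 → 1 → 6, so m(4) = 6.
  α_3 = 5: Horner steps 5 → 6 → 4, so m(5) = 4.
  α_4 = 2: Horner steps 5 → 5 → 5, so m(2) = 5.
  α_5 = 3: Horner steps 5 → 3 → 4, so m(3) = 4.
Codeword c = [5, 6, 4, 5, 4] ∈ F_7^5.


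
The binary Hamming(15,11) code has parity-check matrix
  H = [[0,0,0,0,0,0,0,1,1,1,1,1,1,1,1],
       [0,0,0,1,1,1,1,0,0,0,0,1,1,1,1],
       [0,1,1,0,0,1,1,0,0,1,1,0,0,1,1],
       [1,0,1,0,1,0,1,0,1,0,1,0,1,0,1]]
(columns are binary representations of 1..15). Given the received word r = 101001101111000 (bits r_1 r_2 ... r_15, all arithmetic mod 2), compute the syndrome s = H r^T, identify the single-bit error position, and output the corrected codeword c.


s = (0, 1, 1, 1)^T, error position = 7, corrected codeword c = 101001001111000

Compute s = H r^T mod 2 one row at a time:
  s_1 = 0 + 1 + 1 + 1 + 1 + 0 + 0 + 0 = 4 ≡ 0 (mod 2).
  s_2 = 0 + 0 + 1 + 1 + 1 + 0 + 0 + 0 = 3 ≡ 1 (mod 2).
  s_3 = 0 + 1 + 1 + 1 + 1 + 1 + 0 + 0 = 5 ≡ 1 (mod 2).
  s_4 = 1 + 1 + 0 + 1 + 1 + 1 + 0 + 0 = 5 ≡ 1 (mod 2).
s = (0, 1, 1, 1)^T — this equals column 7 of H (binary 0111), so error is at position 7.
Correct: flip bit 7 of r = 101001101111000 to get c = 101001001111000.


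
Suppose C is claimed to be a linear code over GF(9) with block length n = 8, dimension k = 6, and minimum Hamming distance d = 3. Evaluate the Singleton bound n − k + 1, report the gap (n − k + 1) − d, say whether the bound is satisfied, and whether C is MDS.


Singleton RHS = n − k + 1 = 3, slack = 0, bound satisfied, MDS.

Singleton bound: d ≤ n − k + 1.
Here n = 8, k = 6, so n − k + 1 = 3.
Given d = 3, check d ≤ 3: YES.
Slack = (n − k + 1) − d = 0.
The code is MDS (slack = 0).
Description: the claimed parameters are [8, 6, 3]_9; such a code would be MDS (meets Singleton bound).


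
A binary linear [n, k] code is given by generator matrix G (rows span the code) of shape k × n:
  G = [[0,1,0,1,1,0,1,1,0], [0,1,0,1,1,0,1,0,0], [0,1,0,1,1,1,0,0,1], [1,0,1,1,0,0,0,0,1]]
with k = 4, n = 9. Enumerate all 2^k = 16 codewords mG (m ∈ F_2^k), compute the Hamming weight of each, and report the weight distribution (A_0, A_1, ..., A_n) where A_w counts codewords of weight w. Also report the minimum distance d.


Weight distribution: A_0 = 1, A_1 = 1, A_3 = 1, A_4 = 3, A_5 = 5, A_6 = 4, A_7 = 1. Minimum distance d = 1.

Enumerate all 2^4 = 16 messages m ∈ F_2^4.
For each, compute codeword c = mG in F_2^9, then tally its weight.
  m = 0000 → c = 000000000, weight = 0.
  m = 1000 → c = 010110110, weight = 5.
  m = 0100 → c = 010110100, weight = 4.
  m = 1100 → c = 000000010, weight = 1.
  m = 0010 → c = 010111001, weight = 5.
  m = 1010 → c = 000001111, weight = 4.
  m = 0110 → c = 000001101, weight = 3.
  m = 1110 → c = 010111011, weight = 6.
  m = 0001 → c = 101100001, weight = 4.
  m = 1001 → c = 111010111, weight = 7.
  m = 0101 → c = 111010101, weight = 6.
  m = 1101 → c = 101100011, weight = 5.
  m = 0011 → c = 111011000, weight = 5.
  m = 1011 → c = 101101110, weight = 6.
  m = 0111 → c = 101101100, weight = 5.
  m = 1111 → c = 111011010, weight = 6.
Tally weights:
  weight 0: 1 codewords.
  weight 1: 1 codewords.
  weight 3: 1 codewords.
  weight 4: 3 codewords.
  weight 5: 5 codewords.
  weight 6: 4 codewords.
  weight 7: 1 codewords.
Minimum distance d = smallest w > 0 with A_w > 0 = 1.
Sanity: Σ A_w = 16 = 2^4 = 16 ✓.


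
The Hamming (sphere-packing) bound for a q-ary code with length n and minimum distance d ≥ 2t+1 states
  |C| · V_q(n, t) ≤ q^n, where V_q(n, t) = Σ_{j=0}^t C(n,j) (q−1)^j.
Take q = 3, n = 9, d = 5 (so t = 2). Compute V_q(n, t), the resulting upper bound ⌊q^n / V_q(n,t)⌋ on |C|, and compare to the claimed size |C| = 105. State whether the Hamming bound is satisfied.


V_q(n, t) = 163, q^n = 19683, Hamming bound = 120, |C| = 105 ≤ bound (satisfied).

Step 1: Compute V_q(n, t) = Σ_{j=0}^2 C(n, j) (q−1)^j.
  j = 0: C(9,0)·(2)^0 = 1·1 = 1.
  j = 1: C(9,1)·(2)^1 = 9·2 = 18.
  j = 2: C(9,2)·(2)^2 = 36·4 = 144.
  V_q(n, t) = 1 + 18 + 144 = 163.
Step 2: q^n = 3^9 = 19683.
Step 3: Hamming bound ⌊q^n / V_q(n,t)⌋ = ⌊19683/163⌋ = 120.
Step 4: Compare |C| = 105 to 120: satisfied.
The claimed |C| lies below the Hamming bound.


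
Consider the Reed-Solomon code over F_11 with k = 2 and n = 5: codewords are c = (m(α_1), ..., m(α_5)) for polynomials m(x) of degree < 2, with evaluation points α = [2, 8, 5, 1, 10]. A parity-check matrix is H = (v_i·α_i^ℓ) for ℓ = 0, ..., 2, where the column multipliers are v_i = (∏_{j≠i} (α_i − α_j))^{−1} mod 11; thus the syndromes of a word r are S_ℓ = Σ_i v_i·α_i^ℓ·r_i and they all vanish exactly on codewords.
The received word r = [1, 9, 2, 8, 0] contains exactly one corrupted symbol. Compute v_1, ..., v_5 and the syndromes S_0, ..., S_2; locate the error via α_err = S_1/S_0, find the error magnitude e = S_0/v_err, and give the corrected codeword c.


S = (6, 4, 10), error at position 2, error magnitude e = 6, c = [1, 3, 2, 8, 0].

Step 1: column multipliers v_i = (∏_{j≠i}(α_i − α_j))^{−1} mod 11.
  i = 1 (α = 2): (2−8)(2−5)(2−1)(2−10) = (−6)·(−3)·1·(−8) = −144 ≡ 10, so v_1 = 10^{−1} = 10 (mod 11).
  i = 2 (α = 8): (8−2)(8−5)(8−1)(8−10) = 6·3·7·(−2) = −252 ≡ 1, so v_2 = 1^{−1} = 1 (mod 11).
  i = 3 (α = 5): (5−2)(5−8)(5−1)(5−10) = 3·(−3)·4·(−5) = 180 ≡ 4, so v_3 = 4^{−1} = 3 (mod 11).
  i = 4 (α = 1): (1−2)(1−8)(1−5)(1−10) = (−1)·(−7)·(−4)·(−9) = 252 ≡ 10, so v_4 = 10^{−1} = 10 (mod 11).
  i = 5 (α = 10): (10−2)(10−8)(10−5)(10−1) = 8·2·5·9 = 720 ≡ 5, so v_5 = 5^{−1} = 9 (mod 11).
  v = [10, 1, 3, 10, 9].
Step 2: syndromes of r = [1, 9, 2, 8, 0] (all sums mod 11).
  S_0 = Σ v_i r_i = 10·1 + 1·9 + 3·2 + 10·8 + 9·0 = 105 ≡ 6.
  S_1 = Σ v_i α_i r_i = 10·2·1 + 1·8·9 + 3·5·2 + 10·1·8 + 9·10·0 = 202 ≡ 4.
  α_i^2 mod 11 = [4, 9, 3, 1, 1].
  S_2 = Σ v_i α_i^2 r_i = 10·4·1 + 1·9·9 + 3·3·2 + 10·1·8 + 9·1·0 = 219 ≡ 10.
  S = (6, 4, 10) ≠ 0, so r is not a codeword (an error is present).
Step 3: locate the error. For a single error e at position i, S_ℓ = v_i·e·α_i^ℓ, so α_err = S_1/S_0.
  S_0^{−1} = 6^{−1} = 2 (mod 11), so α_err = 4·2 = 8 ≡ 8 = α_2. Error position i = 2.
  Consistency check: S_2/S_1 = 10·3 = 30 ≡ 8 = α_err ✓ (single-error assumption holds).
Step 4: error magnitude e = S_0/v_2 = S_0·∏_{j≠2}(α_2 − α_j) = 6·1 = 6 ≡ 6 (mod 11).
Step 5: correct position 2: c_2 = r_2 − e = 9 − 6 ≡ 3 (mod 11). Hence c = [1, 3, 2, 8, 0].
  Check: interpolating c through the α_i gives m(x) = 4 + 4·x (degree < 2) with m(α_i) = c_i for every i, so c is indeed a codeword.


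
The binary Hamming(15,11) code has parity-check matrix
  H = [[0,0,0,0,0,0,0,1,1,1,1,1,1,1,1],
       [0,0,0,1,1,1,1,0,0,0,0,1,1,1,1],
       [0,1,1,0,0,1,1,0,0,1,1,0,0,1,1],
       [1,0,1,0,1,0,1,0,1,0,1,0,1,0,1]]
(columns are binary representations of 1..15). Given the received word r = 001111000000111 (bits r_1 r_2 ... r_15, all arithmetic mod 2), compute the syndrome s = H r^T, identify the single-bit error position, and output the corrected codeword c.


s = (1, 0, 0, 0)^T, error position = 8, corrected codeword c = 001111010000111

Compute s = H r^T mod 2 one row at a time:
  s_1 = 0 + 0 + 0 + 0 + 0 + 1 + 1 + 1 = 3 ≡ 1 (mod 2).
  s_2 = 1 + 1 + 1 + 0 + 0 + 1 + 1 + 1 = 6 ≡ 0 (mod 2).
  s_3 = 0 + 1 + 1 + 0 + 0 + 0 + 1 + 1 = 4 ≡ 0 (mod 2).
  s_4 = 0 + 1 + 1 + 0 + 0 + 0 + 1 + 1 = 4 ≡ 0 (mod 2).
s = (1, 0, 0, 0)^T — this equals column 8 of H (binary 1000), so error is at position 8.
Correct: flip bit 8 of r = 001111000000111 to get c = 001111010000111.


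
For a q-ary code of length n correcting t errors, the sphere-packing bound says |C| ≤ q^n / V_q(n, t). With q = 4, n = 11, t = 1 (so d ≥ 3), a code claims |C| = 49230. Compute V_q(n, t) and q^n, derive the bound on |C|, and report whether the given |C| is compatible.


V_q(n, t) = 34, q^n = 4194304, Hamming bound = 123361, |C| = 49230 ≤ bound (satisfied).

Step 1: Compute V_q(n, t) = Σ_{j=0}^1 C(n, j) (q−1)^j.
  j = 0: C(11,0)·(3)^0 = 1·1 = 1.
  j = 1: C(11,1)·(3)^1 = 11·3 = 33.
  V_q(n, t) = 1 + 33 = 34.
Step 2: q^n = 4^11 = 4194304.
Step 3: Hamming bound ⌊q^n / V_q(n,t)⌋ = ⌊4194304/34⌋ = 123361.
Step 4: Compare |C| = 49230 to 123361: satisfied.
The claimed |C| lies below the Hamming bound.


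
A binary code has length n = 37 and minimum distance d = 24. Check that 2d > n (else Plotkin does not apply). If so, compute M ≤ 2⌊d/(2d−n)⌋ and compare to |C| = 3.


Plotkin bound M ≤ 4; given |C| = 3 ≤ bound (satisfied).

Check applicability: 2d = 48, n = 37.
2d − n = 11 > 0, so Plotkin applies.
Compute d/(2d−n) = 24/11 ≈ 2.1818.
⌊d/(2d−n)⌋ = 2.
Plotkin bound: M ≤ 2·2 = 4.
Given |C| = 3, check: satisfied.
This |C| is below the Plotkin bound.


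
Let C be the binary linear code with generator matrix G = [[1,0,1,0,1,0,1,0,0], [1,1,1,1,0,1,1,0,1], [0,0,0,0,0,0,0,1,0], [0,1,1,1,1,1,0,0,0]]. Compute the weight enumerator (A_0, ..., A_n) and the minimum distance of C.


Weight distribution: A_0 = 1, A_1 = 1, A_2 = 1, A_3 = 1, A_4 = 2, A_5 = 5, A_6 = 3, A_7 = 1, A_8 = 1. Minimum distance d = 1.

Enumerate all 2^4 = 16 messages m ∈ F_2^4.
For each, compute codeword c = mG in F_2^9, then tally its weight.
  m = 0000 → c = 000000000, weight = 0.
  m = 1000 → c = 101010100, weight = 4.
  m = 0100 → c = 111101101, weight = 7.
  m = 1100 → c = 010111001, weight = 5.
  m = 0010 → c = 000000010, weight = 1.
  m = 1010 → c = 101010110, weight = 5.
  m = 0110 → c = 111101111, weight = 8.
  m = 1110 → c = 010111011, weight = 6.
  m = 0001 → c = 011111000, weight = 5.
  m = 1001 → c = 110101100, weight = 5.
  m = 0101 → c = 100010101, weight = 4.
  m = 1101 → c = 001000001, weight = 2.
  m = 0011 → c = 011111010, weight = 6.
  m = 1011 → c = 110101110, weight = 6.
  m = 0111 → c = 100010111, weight = 5.
  m = 1111 → c = 001000011, weight = 3.
Tally weights:
  weight 0: 1 codewords.
  weight 1: 1 codewords.
  weight 2: 1 codewords.
  weight 3: 1 codewords.
  weight 4: 2 codewords.
  weight 5: 5 codewords.
  weight 6: 3 codewords.
  weight 7: 1 codewords.
  weight 8: 1 codewords.
Minimum distance d = smallest w > 0 with A_w > 0 = 1.
Sanity: Σ A_w = 16 = 2^4 = 16 ✓.


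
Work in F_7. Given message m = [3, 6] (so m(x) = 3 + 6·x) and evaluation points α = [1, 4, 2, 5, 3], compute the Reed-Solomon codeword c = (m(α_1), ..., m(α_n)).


c = [2, 6, 1, 5, 0]

Message polynomial: m(x) = 3 + 6·x (mod 7).
For each evaluation point α_i, compute m(α_i) mod 7:
  α_1 = 1: Horner steps 6 → 2, so m(1) = 2.
  α_2 = 4: Horner steps 6 → 6, so m(4) = 6.
  α_3 = 2: Horner steps 6 → 1, so m(2) = 1.
  α_4 = 5: Horner steps 6 → 5, so m(5) = 5.
  α_5 = 3: Horner steps 6 → 0, so m(3) = 0.
Codeword c = [2, 6, 1, 5, 0] ∈ F_7^5.


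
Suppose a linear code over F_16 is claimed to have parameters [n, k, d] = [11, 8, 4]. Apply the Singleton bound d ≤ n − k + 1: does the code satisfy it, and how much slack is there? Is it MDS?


Singleton RHS = n − k + 1 = 4, slack = 0, bound satisfied, MDS.

Singleton bound: d ≤ n − k + 1.
Here n = 11, k = 8, so n − k + 1 = 4.
Given d = 4, check d ≤ 4: YES.
Slack = (n − k + 1) − d = 0.
The code is MDS (slack = 0).
Description: the claimed parameters are [11, 8, 4]_16; such a code would be MDS (meets Singleton bound).


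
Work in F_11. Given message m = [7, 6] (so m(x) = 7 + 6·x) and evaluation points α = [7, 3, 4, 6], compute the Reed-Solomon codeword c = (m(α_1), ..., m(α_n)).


c = [5, 3, 9, 10]

Message polynomial: m(x) = 7 + 6·x (mod 11).
For each evaluation point α_i, compute m(α_i) mod 11:
  α_1 = 7: Horner steps 6 → 5, so m(7) = 5.
  α_2 = 3: Horner steps 6 → 3, so m(3) = 3.
  α_3 = 4: Horner steps 6 → 9, so m(4) = 9.
  α_4 = 6: Horner steps 6 → 10, so m(6) = 10.
Codeword c = [5, 3, 9, 10] ∈ F_11^4.


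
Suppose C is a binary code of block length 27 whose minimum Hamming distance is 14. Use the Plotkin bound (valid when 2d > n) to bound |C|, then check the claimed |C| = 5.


Plotkin bound M ≤ 28; given |C| = 5 ≤ bound (satisfied).

Check applicability: 2d = 28, n = 27.
2d − n = 1 > 0, so Plotkin applies.
Compute d/(2d−n) = 14/1 ≈ 14.0000.
⌊d/(2d−n)⌋ = 14.
Plotkin bound: M ≤ 2·14 = 28.
Given |C| = 5, check: satisfied.
This |C| is below the Plotkin bound.


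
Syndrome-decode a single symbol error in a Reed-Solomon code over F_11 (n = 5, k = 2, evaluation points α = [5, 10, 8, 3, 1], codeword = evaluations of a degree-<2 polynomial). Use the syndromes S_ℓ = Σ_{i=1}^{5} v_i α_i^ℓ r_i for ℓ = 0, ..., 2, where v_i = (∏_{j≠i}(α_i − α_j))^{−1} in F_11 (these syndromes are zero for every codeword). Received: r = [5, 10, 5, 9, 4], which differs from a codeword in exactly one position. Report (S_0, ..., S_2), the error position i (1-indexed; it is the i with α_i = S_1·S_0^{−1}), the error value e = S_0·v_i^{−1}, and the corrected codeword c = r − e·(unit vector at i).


S = (9, 1, 5), error at position 1, error magnitude e = 2, c = [3, 10, 5, 9, 4].

Step 1: column multipliers v_i = (∏_{j≠i}(α_i − α_j))^{−1} mod 11.
  i = 1 (α = 5): (5−10)(5−8)(5−3)(5−1) = (−5)·(−3)·2·4 = 120 ≡ 10, so v_1 = 10^{−1} = 10 (mod 11).
  i = 2 (α = 10): (10−5)(10−8)(10−3)(10−1) = 5·2·7·9 = 630 ≡ 3, so v_2 = 3^{−1} = 4 (mod 11).
  i = 3 (α = 8): (8−5)(8−10)(8−3)(8−1) = 3·(−2)·5·7 = −210 ≡ 10, so v_3 = 10^{−1} = 10 (mod 11).
  i = 4 (α = 3): (3−5)(3−10)(3−8)(3−1) = (−2)·(−7)·(−5)·2 = −140 ≡ 3, so v_4 = 3^{−1} = 4 (mod 11).
  i = 5 (α = 1): (1−5)(1−10)(1−8)(1−3) = (−4)·(−9)·(−7)·(−2) = 504 ≡ 9, so v_5 = 9^{−1} = 5 (mod 11).
  v = [10, 4, 10, 4, 5].
Step 2: syndromes of r = [5, 10, 5, 9, 4] (all sums mod 11).
  S_0 = Σ v_i r_i = 10·5 + 4·10 + 10·5 + 4·9 + 5·4 = 196 ≡ 9.
  S_1 = Σ v_i α_i r_i = 10·5·5 + 4·10·10 + 10·8·5 + 4·3·9 + 5·1·4 = 1178 ≡ 1.
  α_i^2 mod 11 = [3, 1, 9, 9, 1].
  S_2 = Σ v_i α_i^2 r_i = 10·3·5 + 4·1·10 + 10·9·5 + 4·9·9 + 5·1·4 = 984 ≡ 5.
  S = (9, 1, 5) ≠ 0, so r is not a codeword (an error is present).
Step 3: locate the error. For a single error e at position i, S_ℓ = v_i·e·α_i^ℓ, so α_err = S_1/S_0.
  S_0^{−1} = 9^{−1} = 5 (mod 11), so α_err = 1·5 = 5 ≡ 5 = α_1. Error position i = 1.
  Consistency check: S_2/S_1 = 5·1 = 5 ≡ 5 = α_err ✓ (single-error assumption holds).
Step 4: error magnitude e = S_0/v_1 = S_0·∏_{j≠1}(α_1 − α_j) = 9·10 = 90 ≡ 2 (mod 11).
Step 5: correct position 1: c_1 = r_1 − e = 5 − 2 ≡ 3 (mod 11). Hence c = [3, 10, 5, 9, 4].
  Check: interpolating c through the α_i gives m(x) = 7 + 8·x (degree < 2) with m(α_i) = c_i for every i, so c is indeed a codeword.


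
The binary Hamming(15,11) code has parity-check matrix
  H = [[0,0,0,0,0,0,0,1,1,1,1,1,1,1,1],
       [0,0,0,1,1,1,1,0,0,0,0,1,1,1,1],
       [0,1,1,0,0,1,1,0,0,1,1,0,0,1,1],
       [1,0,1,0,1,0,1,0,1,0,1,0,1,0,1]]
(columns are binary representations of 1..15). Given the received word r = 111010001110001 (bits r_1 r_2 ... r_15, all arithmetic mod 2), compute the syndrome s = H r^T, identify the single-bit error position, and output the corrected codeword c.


s = (0, 0, 1, 0)^T, error position = 2, corrected codeword c = 101010001110001

Compute s = H r^T mod 2 one row at a time:
  s_1 = 0 + 1 + 1 + 1 + 0 + 0 + 0 + 1 = 4 ≡ 0 (mod 2).
  s_2 = 0 + 1 + 0 + 0 + 0 + 0 + 0 + 1 = 2 ≡ 0 (mod 2).
  s_3 = 1 + 1 + 0 + 0 + 1 + 1 + 0 + 1 = 5 ≡ 1 (mod 2).
  s_4 = 1 + 1 + 1 + 0 + 1 + 1 + 0 + 1 = 6 ≡ 0 (mod 2).
s = (0, 0, 1, 0)^T — this equals column 2 of H (binary 0010), so error is at position 2.
Correct: flip bit 2 of r = 111010001110001 to get c = 101010001110001.


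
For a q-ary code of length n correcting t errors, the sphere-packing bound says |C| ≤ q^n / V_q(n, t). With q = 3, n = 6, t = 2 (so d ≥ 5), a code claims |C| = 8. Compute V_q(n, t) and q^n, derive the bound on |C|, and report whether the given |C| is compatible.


V_q(n, t) = 73, q^n = 729, Hamming bound = 9, |C| = 8 ≤ bound (satisfied).

Step 1: Compute V_q(n, t) = Σ_{j=0}^2 C(n, j) (q−1)^j.
  j = 0: C(6,0)·(2)^0 = 1·1 = 1.
  j = 1: C(6,1)·(2)^1 = 6·2 = 12.
  j = 2: C(6,2)·(2)^2 = 15·4 = 60.
  V_q(n, t) = 1 + 12 + 60 = 73.
Step 2: q^n = 3^6 = 729.
Step 3: Hamming bound ⌊q^n / V_q(n,t)⌋ = ⌊729/73⌋ = 9.
Step 4: Compare |C| = 8 to 9: satisfied.
The claimed |C| lies below the Hamming bound.


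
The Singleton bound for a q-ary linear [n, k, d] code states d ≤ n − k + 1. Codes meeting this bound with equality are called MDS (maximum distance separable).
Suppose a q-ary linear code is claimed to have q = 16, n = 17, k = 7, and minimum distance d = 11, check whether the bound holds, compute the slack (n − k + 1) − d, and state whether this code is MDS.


Singleton RHS = n − k + 1 = 11, slack = 0, bound satisfied, MDS.

Singleton bound: d ≤ n − k + 1.
Here n = 17, k = 7, so n − k + 1 = 11.
Given d = 11, check d ≤ 11: YES.
Slack = (n − k + 1) − d = 0.
The code is MDS (slack = 0).
Description: the claimed parameters are [17, 7, 11]_16; such a code would be MDS (meets Singleton bound).


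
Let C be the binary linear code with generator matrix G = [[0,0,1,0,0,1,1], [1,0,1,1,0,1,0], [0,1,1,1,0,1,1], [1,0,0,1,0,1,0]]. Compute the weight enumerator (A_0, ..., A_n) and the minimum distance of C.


Weight distribution: A_0 = 1, A_1 = 1, A_2 = 2, A_3 = 6, A_4 = 5, A_5 = 1. Minimum distance d = 1.

Enumerate all 2^4 = 16 messages m ∈ F_2^4.
For each, compute codeword c = mG in F_2^7, then tally its weight.
  m = 0000 → c = 0000000, weight = 0.
  m = 1000 → c = 0010011, weight = 3.
  m = 0100 → c = 1011010, weight = 4.
  m = 1100 → c = 1001001, weight = 3.
  m = 0010 → c = 0111011, weight = 5.
  m = 1010 → c = 0101000, weight = 2.
  m = 0110 → c = 1100001, weight = 3.
  m = 1110 → c = 1110010, weight = 4.
  m = 0001 → c = 1001010, weight = 3.
  m = 1001 → c = 1011001, weight = 4.
  m = 0101 → c = 0010000, weight = 1.
  m = 1101 → c = 0000011, weight = 2.
  m = 0011 → c = 1110001, weight = 4.
  m = 1011 → c = 1100010, weight = 3.
  m = 0111 → c = 0101011, weight = 4.
  m = 1111 → c = 0111000, weight = 3.
Tally weights:
  weight 0: 1 codewords.
  weight 1: 1 codewords.
  weight 2: 2 codewords.
  weight 3: 6 codewords.
  weight 4: 5 codewords.
  weight 5: 1 codewords.
Minimum distance d = smallest w > 0 with A_w > 0 = 1.
Sanity: Σ A_w = 16 = 2^4 = 16 ✓.


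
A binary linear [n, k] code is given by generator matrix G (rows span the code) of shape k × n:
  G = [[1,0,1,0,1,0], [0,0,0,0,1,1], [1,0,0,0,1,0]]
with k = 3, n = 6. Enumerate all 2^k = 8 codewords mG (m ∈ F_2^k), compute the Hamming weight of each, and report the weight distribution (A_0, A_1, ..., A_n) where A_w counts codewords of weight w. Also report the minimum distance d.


Weight distribution: A_0 = 1, A_1 = 1, A_2 = 3, A_3 = 3. Minimum distance d = 1.

Enumerate all 2^3 = 8 messages m ∈ F_2^3.
For each, compute codeword c = mG in F_2^6, then tally its weight.
  m = 000 → c = 000000, weight = 0.
  m = 100 → c = 101010, weight = 3.
  m = 010 → c = 000011, weight = 2.
  m = 110 → c = 101001, weight = 3.
  m = 001 → c = 100010, weight = 2.
  m = 101 → c = 001000, weight = 1.
  m = 011 → c = 100001, weight = 2.
  m = 111 → c = 001011, weight = 3.
Tally weights:
  weight 0: 1 codewords.
  weight 1: 1 codewords.
  weight 2: 3 codewords.
  weight 3: 3 codewords.
Minimum distance d = smallest w > 0 with A_w > 0 = 1.
Sanity: Σ A_w = 8 = 2^3 = 8 ✓.


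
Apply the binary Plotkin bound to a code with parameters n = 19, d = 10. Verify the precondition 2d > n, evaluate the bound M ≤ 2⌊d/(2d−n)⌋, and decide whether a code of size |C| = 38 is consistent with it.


Plotkin bound M ≤ 20; given |C| = 38 > bound (violated).

Check applicability: 2d = 20, n = 19.
2d − n = 1 > 0, so Plotkin applies.
Compute d/(2d−n) = 10/1 ≈ 10.0000.
⌊d/(2d−n)⌋ = 10.
Plotkin bound: M ≤ 2·10 = 20.
Given |C| = 38, check: VIOLATED.
This |C| is above the Plotkin bound, so no binary code with n = 19, d = 10 and 38 codewords exists.


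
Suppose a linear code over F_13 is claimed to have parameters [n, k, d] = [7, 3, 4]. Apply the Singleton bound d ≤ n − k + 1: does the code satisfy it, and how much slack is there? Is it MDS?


Singleton RHS = n − k + 1 = 5, slack = 1, bound satisfied, not MDS.

Singleton bound: d ≤ n − k + 1.
Here n = 7, k = 3, so n − k + 1 = 5.
Given d = 4, check d ≤ 5: YES.
Slack = (n − k + 1) − d = 1.
The code is NOT MDS (slack = 1 > 0).
Description: the claimed parameters are [7, 3, 4]_13; such a code would be non-MDS.


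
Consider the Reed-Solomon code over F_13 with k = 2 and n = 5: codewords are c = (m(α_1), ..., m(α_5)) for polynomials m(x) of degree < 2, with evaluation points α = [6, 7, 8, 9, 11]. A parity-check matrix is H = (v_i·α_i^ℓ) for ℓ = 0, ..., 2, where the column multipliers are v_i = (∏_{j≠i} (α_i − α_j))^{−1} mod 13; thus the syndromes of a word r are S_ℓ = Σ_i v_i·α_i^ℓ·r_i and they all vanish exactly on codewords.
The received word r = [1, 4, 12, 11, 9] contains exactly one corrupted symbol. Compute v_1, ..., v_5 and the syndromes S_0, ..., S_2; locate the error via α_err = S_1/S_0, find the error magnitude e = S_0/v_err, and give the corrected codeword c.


S = (6, 3, 8), error at position 2, error magnitude e = 4, c = [1, 0, 12, 11, 9].

Step 1: column multipliers v_i = (∏_{j≠i}(α_i − α_j))^{−1} mod 13.
  i = 1 (α = 6): (6−7)(6−8)(6−9)(6−11) = (−1)·(−2)·(−3)·(−5) = 30 ≡ 4, so v_1 = 4^{−1} = 10 (mod 13).
  i = 2 (α = 7): (7−6)(7−8)(7−9)(7−11) = 1·(−1)·(−2)·(−4) = −8 ≡ 5, so v_2 = 5^{−1} = 8 (mod 13).
  i = 3 (α = 8): (8−6)(8−7)(8−9)(8−11) = 2·1·(−1)·(−3) = 6 ≡ 6, so v_3 = 6^{−1} = 11 (mod 13).
  i = 4 (α = 9): (9−6)(9−7)(9−8)(9−11) = 3·2·1·(−2) = −12 ≡ 1, so v_4 = 1^{−1} = 1 (mod 13).
  i = 5 (α = 11): (11−6)(11−7)(11−8)(11−9) = 5·4·3·2 = 120 ≡ 3, so v_5 = 3^{−1} = 9 (mod 13).
  v = [10, 8, 11, 1, 9].
Step 2: syndromes of r = [1, 4, 12, 11, 9] (all sums mod 13).
  S_0 = Σ v_i r_i = 10·1 + 8·4 + 11·12 + 1·11 + 9·9 = 266 ≡ 6.
  S_1 = Σ v_i α_i r_i = 10·6·1 + 8·7·4 + 11·8·12 + 1·9·11 + 9·11·9 = 2330 ≡ 3.
  α_i^2 mod 13 = [10, 10, 12, 3, 4].
  S_2 = Σ v_i α_i^2 r_i = 10·10·1 + 8·10·4 + 11·12·12 + 1·3·11 + 9·4·9 = 2361 ≡ 8.
  S = (6, 3, 8) ≠ 0, so r is not a codeword (an error is present).
Step 3: locate the error. For a single error e at position i, S_ℓ = v_i·e·α_i^ℓ, so α_err = S_1/S_0.
  S_0^{−1} = 6^{−1} = 11 (mod 13), so α_err = 3·11 = 33 ≡ 7 = α_2. Error position i = 2.
  Consistency check: S_2/S_1 = 8·9 = 72 ≡ 7 = α_err ✓ (single-error assumption holds).
Step 4: error magnitude e = S_0/v_2 = S_0·∏_{j≠2}(α_2 − α_j) = 6·5 = 30 ≡ 4 (mod 13).
Step 5: correct position 2: c_2 = r_2 − e = 4 − 4 ≡ 0 (mod 13). Hence c = [1, 0, 12, 11, 9].
  Check: interpolating c through the α_i gives m(x) = 7 + 12·x (degree < 2) with m(α_i) = c_i for every i, so c is indeed a codeword.


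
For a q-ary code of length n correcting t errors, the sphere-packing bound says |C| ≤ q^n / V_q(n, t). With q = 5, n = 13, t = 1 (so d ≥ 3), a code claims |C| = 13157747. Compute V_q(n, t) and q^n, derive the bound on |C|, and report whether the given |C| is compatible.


V_q(n, t) = 53, q^n = 1220703125, Hamming bound = 23032134, |C| = 13157747 ≤ bound (satisfied).

Step 1: Compute V_q(n, t) = Σ_{j=0}^1 C(n, j) (q−1)^j.
  j = 0: C(13,0)·(4)^0 = 1·1 = 1.
  j = 1: C(13,1)·(4)^1 = 13·4 = 52.
  V_q(n, t) = 1 + 52 = 53.
Step 2: q^n = 5^13 = 1220703125.
Step 3: Hamming bound ⌊q^n / V_q(n,t)⌋ = ⌊1220703125/53⌋ = 23032134.
Step 4: Compare |C| = 13157747 to 23032134: satisfied.
The claimed |C| lies below the Hamming bound.


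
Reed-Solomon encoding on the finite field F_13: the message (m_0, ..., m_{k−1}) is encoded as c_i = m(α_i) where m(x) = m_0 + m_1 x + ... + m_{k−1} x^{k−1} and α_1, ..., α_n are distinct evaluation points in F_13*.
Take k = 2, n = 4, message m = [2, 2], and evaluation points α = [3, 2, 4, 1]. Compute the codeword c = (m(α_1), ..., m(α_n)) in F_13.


c = [8, 6, 10, 4]

Message polynomial: m(x) = 2 + 2·x (mod 13).
For each evaluation point α_i, compute m(α_i) mod 13:
  α_1 = 3: Horner steps 2 → 8, so m(3) = 8.
  α_2 = 2: Horner steps 2 → 6, so m(2) = 6.
  α_3 = 4: Horner steps 2 → 10, so m(4) = 10.
  α_4 = 1: Horner steps 2 → 4, so m(1) = 4.
Codeword c = [8, 6, 10, 4] ∈ F_13^4.


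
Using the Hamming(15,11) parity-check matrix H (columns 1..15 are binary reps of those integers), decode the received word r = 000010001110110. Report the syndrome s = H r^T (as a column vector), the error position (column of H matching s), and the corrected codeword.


s = (1, 1, 1, 0)^T, error position = 14, corrected codeword c = 000010001110100

Compute s = H r^T mod 2 one row at a time:
  s_1 = 0 + 1 + 1 + 1 + 0 + 1 + 1 + 0 = 5 ≡ 1 (mod 2).
  s_2 = 0 + 1 + 0 + 0 + 0 + 1 + 1 + 0 = 3 ≡ 1 (mod 2).
  s_3 = 0 + 0 + 0 + 0 + 1 + 1 + 1 + 0 = 3 ≡ 1 (mod 2).
  s_4 = 0 + 0 + 1 + 0 + 1 + 1 + 1 + 0 = 4 ≡ 0 (mod 2).
s = (1, 1, 1, 0)^T — this equals column 14 of H (binary 1110), so error is at position 14.
Correct: flip bit 14 of r = 000010001110110 to get c = 000010001110100.


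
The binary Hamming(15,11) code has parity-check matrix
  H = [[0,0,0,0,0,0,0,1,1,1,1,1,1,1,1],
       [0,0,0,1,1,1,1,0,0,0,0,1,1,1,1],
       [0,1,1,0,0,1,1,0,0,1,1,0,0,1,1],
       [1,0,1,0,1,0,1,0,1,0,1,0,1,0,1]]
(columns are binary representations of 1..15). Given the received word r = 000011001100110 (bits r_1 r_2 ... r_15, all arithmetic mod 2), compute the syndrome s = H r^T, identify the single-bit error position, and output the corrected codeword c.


s = (0, 0, 1, 1)^T, error position = 3, corrected codeword c = 001011001100110

Compute s = H r^T mod 2 one row at a time:
  s_1 = 0 + 1 + 1 + 0 + 0 + 1 + 1 + 0 = 4 ≡ 0 (mod 2).
  s_2 = 0 + 1 + 1 + 0 + 0 + 1 + 1 + 0 = 4 ≡ 0 (mod 2).
  s_3 = 0 + 0 + 1 + 0 + 1 + 0 + 1 + 0 = 3 ≡ 1 (mod 2).
  s_4 = 0 + 0 + 1 + 0 + 1 + 0 + 1 + 0 = 3 ≡ 1 (mod 2).
s = (0, 0, 1, 1)^T — this equals column 3 of H (binary 0011), so error is at position 3.
Correct: flip bit 3 of r = 000011001100110 to get c = 001011001100110.


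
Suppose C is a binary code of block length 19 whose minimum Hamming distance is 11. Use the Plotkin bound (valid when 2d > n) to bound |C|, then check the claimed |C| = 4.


Plotkin bound M ≤ 6; given |C| = 4 ≤ bound (satisfied).

Check applicability: 2d = 22, n = 19.
2d − n = 3 > 0, so Plotkin applies.
Compute d/(2d−n) = 11/3 ≈ 3.6667.
⌊d/(2d−n)⌋ = 3.
Plotkin bound: M ≤ 2·3 = 6.
Given |C| = 4, check: satisfied.
This |C| is below the Plotkin bound.


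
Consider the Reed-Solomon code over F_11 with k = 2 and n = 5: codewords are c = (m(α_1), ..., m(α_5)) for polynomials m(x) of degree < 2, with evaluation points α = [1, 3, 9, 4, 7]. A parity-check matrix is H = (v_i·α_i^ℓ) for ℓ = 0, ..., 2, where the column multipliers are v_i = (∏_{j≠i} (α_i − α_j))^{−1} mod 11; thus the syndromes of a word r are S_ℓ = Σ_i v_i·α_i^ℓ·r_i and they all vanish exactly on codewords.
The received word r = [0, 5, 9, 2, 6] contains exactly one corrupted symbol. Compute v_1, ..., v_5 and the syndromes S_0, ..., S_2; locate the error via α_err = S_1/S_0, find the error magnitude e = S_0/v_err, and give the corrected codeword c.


S = (9, 8, 1), error at position 5, error magnitude e = 2, c = [0, 5, 9, 2, 4].

Step 1: column multipliers v_i = (∏_{j≠i}(α_i − α_j))^{−1} mod 11.
  i = 1 (α = 1): (1−3)(1−9)(1−4)(1−7) = (−2)·(−8)·(−3)·(−6) = 288 ≡ 2, so v_1 = 2^{−1} = 6 (mod 11).
  i = 2 (α = 3): (3−1)(3−9)(3−4)(3−7) = 2·(−6)·(−1)·(−4) = −48 ≡ 7, so v_2 = 7^{−1} = 8 (mod 11).
  i = 3 (α = 9): (9−1)(9−3)(9−4)(9−7) = 8·6·5·2 = 480 ≡ 7, so v_3 = 7^{−1} = 8 (mod 11).
  i = 4 (α = 4): (4−1)(4−3)(4−9)(4−7) = 3·1·(−5)·(−3) = 45 ≡ 1, so v_4 = 1^{−1} = 1 (mod 11).
  i = 5 (α = 7): (7−1)(7−3)(7−9)(7−4) = 6·4·(−2)·3 = −144 ≡ 10, so v_5 = 10^{−1} = 10 (mod 11).
  v = [6, 8, 8, 1, 10].
Step 2: syndromes of r = [0, 5, 9, 2, 6] (all sums mod 11).
  S_0 = Σ v_i r_i = 6·0 + 8·5 + 8·9 + 1·2 + 10·6 = 174 ≡ 9.
  S_1 = Σ v_i α_i r_i = 6·1·0 + 8·3·5 + 8·9·9 + 1·4·2 + 10·7·6 = 1196 ≡ 8.
  α_i^2 mod 11 = [1, 9, 4, 5, 5].
  S_2 = Σ v_i α_i^2 r_i = 6·1·0 + 8·9·5 + 8·4·9 + 1·5·2 + 10·5·6 = 958 ≡ 1.
  S = (9, 8, 1) ≠ 0, so r is not a codeword (an error is present).
Step 3: locate the error. For a single error e at position i, S_ℓ = v_i·e·α_i^ℓ, so α_err = S_1/S_0.
  S_0^{−1} = 9^{−1} = 5 (mod 11), so α_err = 8·5 = 40 ≡ 7 = α_5. Error position i = 5.
  Consistency check: S_2/S_1 = 1·7 = 7 ≡ 7 = α_err ✓ (single-error assumption holds).
Step 4: error magnitude e = S_0/v_5 = S_0·∏_{j≠5}(α_5 − α_j) = 9·10 = 90 ≡ 2 (mod 11).
Step 5: correct position 5: c_5 = r_5 − e = 6 − 2 ≡ 4 (mod 11). Hence c = [0, 5, 9, 2, 4].
  Check: interpolating c through the α_i gives m(x) = 3 + 8·x (degree < 2) with m(α_i) = c_i for every i, so c is indeed a codeword.
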